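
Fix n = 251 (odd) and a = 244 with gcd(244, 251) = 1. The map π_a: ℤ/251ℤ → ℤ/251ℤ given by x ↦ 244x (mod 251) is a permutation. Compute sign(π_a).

Orbit of 199 under x↦244x: [199, 113, 213, 15, 146, 233, 126]… (length divides ord_251(244)).
Cycle lengths of π_244 on ℤ/251ℤ: [250, 1]; 2 cycles in total.
251 − 2 = 249 transpositions; sign(π) = (−1)^249 = -1.
The Jacobi symbol (244|251) = -1 (Zolotarev) agrees.

-1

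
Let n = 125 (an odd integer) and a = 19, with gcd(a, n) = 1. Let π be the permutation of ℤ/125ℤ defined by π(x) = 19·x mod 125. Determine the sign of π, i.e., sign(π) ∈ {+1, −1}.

+1

Orbit of 56 under x↦19x: [56, 64, 91, 104, 101, 44, 86]… (length divides ord_125(19)).
The orbit structure of x ↦ 19x mod 125: 7 orbits of sizes [50, 50, 10, 10, 2, 2, 1].
With 7 cycles on 125 points, sign = (−1)^{125−7} = +1.
Zolotarev: (19|125) = +1, matching the cycle-count sign.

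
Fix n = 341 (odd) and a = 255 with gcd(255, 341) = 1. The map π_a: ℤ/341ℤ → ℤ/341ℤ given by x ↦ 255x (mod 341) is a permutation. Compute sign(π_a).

-1

Orbit of 138 under x↦255x: [138, 67, 35, 59, 41, 225, 87]… (length divides ord_341(255)).
Cycle type of π: 30×10 + 15×2 + 10 + 1; total 14 cycles.
n − c = 341 − 14 = 327; sign = (−1)^327 = -1.
Check: (255/341) = -1 by Zolotarev.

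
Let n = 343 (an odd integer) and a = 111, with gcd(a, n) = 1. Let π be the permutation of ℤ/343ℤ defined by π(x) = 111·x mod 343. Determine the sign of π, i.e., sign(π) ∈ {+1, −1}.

-1

Trace 111: π^k(111) = [111, 316, 90, 43, 314, 211, 97] for k=0..6.
Cycle type of π: 98×3 + 14×3 + 2×3 + 1; total 10 cycles.
Σ(ℓ_i−1) = 343−10 = 333; sign = (−1)^333 = -1.
The Jacobi symbol (111|343) = -1 (Zolotarev) agrees.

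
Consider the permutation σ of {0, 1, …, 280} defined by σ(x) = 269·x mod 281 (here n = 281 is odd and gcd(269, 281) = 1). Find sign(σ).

Trace 51: π^k(51) = [51, 231, 38, 106, 133, 90, 44] for k=0..6.
Cycle lengths of π_269 on ℤ/281ℤ: [280, 1]; 2 cycles in total.
sign(π) = (−1)^{n − #cycles} = (−1)^{281−2} = (−1)^279 = -1.
The Jacobi symbol (269|281) = -1 (Zolotarev) agrees.

-1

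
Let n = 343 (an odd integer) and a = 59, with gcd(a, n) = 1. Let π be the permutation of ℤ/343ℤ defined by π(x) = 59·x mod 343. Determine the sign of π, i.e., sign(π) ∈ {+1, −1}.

-1

Start at x=141: 141 → 87 → 331 → 321 → 74 → 250 → 1 → … (one orbit).
4 cycles of lengths [294, 42, 6, 1].
With 4 cycles on 343 points, sign = (−1)^{343−4} = -1.
The Jacobi symbol (59|343) = -1 (Zolotarev) agrees.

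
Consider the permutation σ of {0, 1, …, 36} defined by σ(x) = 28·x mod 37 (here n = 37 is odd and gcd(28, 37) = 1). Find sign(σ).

+1

Start at x=7: 7 → 11 → 12 → 3 → 10 → 21 → 33 → … (one orbit).
3 cycles of lengths [18, 18, 1].
37 − 3 = 34 transpositions; sign(π) = (−1)^34 = +1.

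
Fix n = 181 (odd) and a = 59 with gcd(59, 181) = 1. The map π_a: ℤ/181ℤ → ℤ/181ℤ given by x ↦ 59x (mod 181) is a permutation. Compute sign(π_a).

+1

Orbit of 125 under x↦59x: [125, 135, 1, 59, 42]… (length divides ord_181(59)).
Decompose π into cycles: lengths [5, 5, 5, 5, 5, 5, 5, 5, 5, 5, 5, 5, 5, 5, 5, 5, 5, 5, 5, 5, 5, 5, 5, 5, 5, 5, 5, 5, 5, 5, 5, 5, 5, 5, 5, 5, 1] (37 cycles, including the fixed point 0).
181 − 37 = 144 transpositions; sign(π) = (−1)^144 = +1.
Via Zolotarev, sign(π_{59}) = (59|181) = +1.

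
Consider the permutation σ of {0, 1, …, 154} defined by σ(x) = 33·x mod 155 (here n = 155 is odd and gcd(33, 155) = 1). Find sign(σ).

Orbit of 32 under x↦33x: [32, 126, 128, 39, 47, 1, 33]… (length divides ord_155(33)).
14 cycles of lengths [20, 20, 20, 20, 20, 20, 5, 5, 5, 5, 5, 5, 4, 1].
sign(π) = (−1)^{n − #cycles} = (−1)^{155−14} = (−1)^141 = -1.

-1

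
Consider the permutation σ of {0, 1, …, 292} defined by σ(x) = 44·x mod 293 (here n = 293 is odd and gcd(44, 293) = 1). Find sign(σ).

-1

Start at x=17: 17 → 162 → 96 → 122 → 94 → 34 → 31 → … (one orbit).
The orbit structure of x ↦ 44x mod 293: 2 orbits of sizes [292, 1].
With 2 cycles on 293 points, sign = (−1)^{293−2} = -1.
Zolotarev: (44|293) = -1, matching the cycle-count sign.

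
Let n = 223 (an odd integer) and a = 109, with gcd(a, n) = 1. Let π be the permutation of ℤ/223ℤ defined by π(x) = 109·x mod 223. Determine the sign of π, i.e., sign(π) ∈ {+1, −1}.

+1

Start at x=16: 16 → 183 → 100 → 196 → 179 → 110 → 171 → … (one orbit).
The orbit structure of x ↦ 109x mod 223: 3 orbits of sizes [111, 111, 1].
sign(π) = (−1)^{n − #cycles} = (−1)^{223−3} = (−1)^220 = +1.
The Jacobi symbol (109|223) = +1 (Zolotarev) agrees.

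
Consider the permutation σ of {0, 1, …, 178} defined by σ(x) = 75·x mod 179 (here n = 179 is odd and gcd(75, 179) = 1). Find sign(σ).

+1

Trace 81: π^k(81) = [81, 168, 70, 59, 129, 9, 138] for k=0..6.
Decompose π into cycles: lengths [89, 89, 1] (3 cycles, including the fixed point 0).
179 − 3 = 176 transpositions; sign(π) = (−1)^176 = +1.
Via Zolotarev, sign(π_{75}) = (75|179) = +1.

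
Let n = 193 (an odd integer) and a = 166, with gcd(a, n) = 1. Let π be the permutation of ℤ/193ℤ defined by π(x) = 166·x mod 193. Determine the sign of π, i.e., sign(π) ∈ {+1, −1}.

Trace 3: π^k(3) = [3, 112, 64, 9, 143, 192, 27] for k=0..6.
13 cycles of lengths [16, 16, 16, 16, 16, 16, 16, 16, 16, 16, 16, 16, 1].
n − c = 193 − 13 = 180; sign = (−1)^180 = +1.

+1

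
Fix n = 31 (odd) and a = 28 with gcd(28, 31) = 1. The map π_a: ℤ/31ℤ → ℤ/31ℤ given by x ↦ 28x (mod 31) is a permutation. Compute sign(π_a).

+1

Start at x=7: 7 → 10 → 1 → 28 → 9 → 4 → 19 → … (one orbit).
The orbit structure of x ↦ 28x mod 31: 3 orbits of sizes [15, 15, 1].
Σ(ℓ_i−1) = 31−3 = 28; sign = (−1)^28 = +1.
Via Zolotarev, sign(π_{28}) = (28|31) = +1.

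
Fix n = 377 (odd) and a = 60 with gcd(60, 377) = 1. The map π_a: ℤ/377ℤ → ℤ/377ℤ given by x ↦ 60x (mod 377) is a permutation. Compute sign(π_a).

+1

Start at x=170: 170 → 21 → 129 → 200 → 313 → 307 → 324 → … (one orbit).
Decompose π into cycles: lengths [28, 28, 28, 28, 28, 28, 28, 28, 28, 28, 28, 28, 28, 4, 4, 4, 1] (17 cycles, including the fixed point 0).
sign(π) = (−1)^{n − #cycles} = (−1)^{377−17} = (−1)^360 = +1.
Zolotarev: (60|377) = +1, matching the cycle-count sign.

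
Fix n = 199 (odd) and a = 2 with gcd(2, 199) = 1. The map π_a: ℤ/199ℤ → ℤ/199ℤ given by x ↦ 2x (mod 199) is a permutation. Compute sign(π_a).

Start at x=8: 8 → 16 → 32 → 64 → 128 → 57 → 114 → … (one orbit).
The orbit structure of x ↦ 2x mod 199: 3 orbits of sizes [99, 99, 1].
199 − 3 = 196 transpositions; sign(π) = (−1)^196 = +1.
Check: (2/199) = +1 by Zolotarev.

+1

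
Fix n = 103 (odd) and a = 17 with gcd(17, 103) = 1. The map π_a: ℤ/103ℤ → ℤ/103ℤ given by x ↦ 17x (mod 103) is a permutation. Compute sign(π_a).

+1

Trace 56: π^k(56) = [56, 25, 13, 15, 49, 9, 50] for k=0..6.
Decompose π into cycles: lengths [51, 51, 1] (3 cycles, including the fixed point 0).
3 cycles on 103: each ℓ→(−1)^(ℓ−1), product (−1)^100 = +1.
Check: (17/103) = +1 by Zolotarev.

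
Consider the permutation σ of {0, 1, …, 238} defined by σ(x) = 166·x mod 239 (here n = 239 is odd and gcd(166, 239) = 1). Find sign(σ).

+1

Trace 67: π^k(67) = [67, 128, 216, 6, 40, 187, 211] for k=0..6.
π_166 has 15 disjoint cycles with lengths [17, 17, 17, 17, 17, 17, 17, 17, 17, 17, 17, 17, 17, 17, 1] on {0,…,238}.
15 cycles on 239: each ℓ→(−1)^(ℓ−1), product (−1)^224 = +1.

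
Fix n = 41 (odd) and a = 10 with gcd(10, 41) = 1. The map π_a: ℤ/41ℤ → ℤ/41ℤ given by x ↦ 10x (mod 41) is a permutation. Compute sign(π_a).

Orbit of 37 under x↦10x: [37, 1, 10, 18, 16]… (length divides ord_41(10)).
The orbit structure of x ↦ 10x mod 41: 9 orbits of sizes [5, 5, 5, 5, 5, 5, 5, 5, 1].
41 − 9 = 32 transpositions; sign(π) = (−1)^32 = +1.
(10|41)_J = +1 (Zolotarev's lemma cross-check).

+1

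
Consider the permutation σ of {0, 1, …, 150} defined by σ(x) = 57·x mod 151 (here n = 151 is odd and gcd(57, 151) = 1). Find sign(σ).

Start at x=148: 148 → 131 → 68 → 101 → 19 → 26 → 123 → … (one orbit).
The orbit structure of x ↦ 57x mod 151: 4 orbits of sizes [50, 50, 50, 1].
sign(π) = (−1)^{n − #cycles} = (−1)^{151−4} = (−1)^147 = -1.
Via Zolotarev, sign(π_{57}) = (57|151) = -1.

-1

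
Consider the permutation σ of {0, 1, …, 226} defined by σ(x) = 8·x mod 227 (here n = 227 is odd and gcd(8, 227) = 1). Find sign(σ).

Orbit of 177 under x↦8x: [177, 54, 205, 51, 181, 86, 7]… (length divides ord_227(8)).
Cycle lengths of π_8 on ℤ/227ℤ: [226, 1]; 2 cycles in total.
2 cycles on 227: each ℓ→(−1)^(ℓ−1), product (−1)^225 = -1.
The Jacobi symbol (8|227) = -1 (Zolotarev) agrees.

-1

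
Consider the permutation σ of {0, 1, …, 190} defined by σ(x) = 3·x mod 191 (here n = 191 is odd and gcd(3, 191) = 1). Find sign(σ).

+1

Orbit of 149 under x↦3x: [149, 65, 4, 12, 36, 108, 133]… (length divides ord_191(3)).
Cycle type of π: 95×2 + 1; total 3 cycles.
Σ(ℓ_i−1) = 191−3 = 188; sign = (−1)^188 = +1.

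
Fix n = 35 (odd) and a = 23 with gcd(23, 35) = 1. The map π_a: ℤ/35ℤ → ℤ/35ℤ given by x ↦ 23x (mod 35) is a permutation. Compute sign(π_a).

-1

Start at x=8: 8 → 9 → 32 → 1 → 23 → 4 → 22 → … (one orbit).
6 cycles of lengths [12, 12, 4, 3, 3, 1].
6 cycles on 35: each ℓ→(−1)^(ℓ−1), product (−1)^29 = -1.
Zolotarev: (23|35) = -1, matching the cycle-count sign.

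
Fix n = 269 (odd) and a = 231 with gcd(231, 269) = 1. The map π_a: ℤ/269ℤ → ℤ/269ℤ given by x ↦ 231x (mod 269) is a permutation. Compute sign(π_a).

Trace 120: π^k(120) = [120, 13, 44, 211, 52, 176, 37] for k=0..6.
Cycle lengths of π_231 on ℤ/269ℤ: [134, 134, 1]; 3 cycles in total.
Σ(ℓ_i−1) = 269−3 = 266; sign = (−1)^266 = +1.
(231|269)_J = +1 (Zolotarev's lemma cross-check).

+1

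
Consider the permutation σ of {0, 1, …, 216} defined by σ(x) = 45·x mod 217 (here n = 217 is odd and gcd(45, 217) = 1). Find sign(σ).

-1

Start at x=72: 72 → 202 → 193 → 5 → 8 → 143 → 142 → … (one orbit).
Decompose π into cycles: lengths [30, 30, 30, 30, 30, 30, 15, 15, 6, 1] (10 cycles, including the fixed point 0).
sign(π) = (−1)^{n − #cycles} = (−1)^{217−10} = (−1)^207 = -1.
(45|217)_J = -1 (Zolotarev's lemma cross-check).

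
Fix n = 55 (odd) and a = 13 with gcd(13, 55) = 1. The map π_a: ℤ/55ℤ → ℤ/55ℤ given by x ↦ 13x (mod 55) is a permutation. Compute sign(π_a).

+1

Orbit of 8 under x↦13x: [8, 49, 32, 31, 18, 14, 17]… (length divides ord_55(13)).
The orbit structure of x ↦ 13x mod 55: 5 orbits of sizes [20, 20, 10, 4, 1].
n − c = 55 − 5 = 50; sign = (−1)^50 = +1.
(13|55)_J = +1 (Zolotarev's lemma cross-check).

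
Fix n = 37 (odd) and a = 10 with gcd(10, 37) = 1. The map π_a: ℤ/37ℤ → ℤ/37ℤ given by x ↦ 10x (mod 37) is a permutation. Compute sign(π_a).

+1

Start at x=1: 1 → 10 → 26 → 1 (one orbit).
π_10 has 13 disjoint cycles with lengths [3, 3, 3, 3, 3, 3, 3, 3, 3, 3, 3, 3, 1] on {0,…,36}.
With 13 cycles on 37 points, sign = (−1)^{37−13} = +1.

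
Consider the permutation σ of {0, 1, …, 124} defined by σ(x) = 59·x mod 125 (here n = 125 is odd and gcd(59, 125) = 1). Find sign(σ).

Start at x=6: 6 → 104 → 11 → 24 → 41 → 44 → 96 → … (one orbit).
7 cycles of lengths [50, 50, 10, 10, 2, 2, 1].
7 cycles on 125: each ℓ→(−1)^(ℓ−1), product (−1)^118 = +1.
Check: (59/125) = +1 by Zolotarev.

+1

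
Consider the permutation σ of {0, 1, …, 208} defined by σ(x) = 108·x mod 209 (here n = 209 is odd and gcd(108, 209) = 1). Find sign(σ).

-1

Trace 9: π^k(9) = [9, 136, 58, 203, 188, 31, 4] for k=0..6.
Decompose π into cycles: lengths [90, 90, 18, 5, 5, 1] (6 cycles, including the fixed point 0).
With 6 cycles on 209 points, sign = (−1)^{209−6} = -1.
Zolotarev: (108|209) = -1, matching the cycle-count sign.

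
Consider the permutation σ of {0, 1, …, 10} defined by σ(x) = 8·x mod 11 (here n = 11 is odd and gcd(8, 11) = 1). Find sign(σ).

Trace 5: π^k(5) = [5, 7, 1, 8, 9, 6, 4] for k=0..6.
Cycle type of π: 10 + 1; total 2 cycles.
sign(π) = (−1)^{n − #cycles} = (−1)^{11−2} = (−1)^9 = -1.
Via Zolotarev, sign(π_{8}) = (8|11) = -1.

-1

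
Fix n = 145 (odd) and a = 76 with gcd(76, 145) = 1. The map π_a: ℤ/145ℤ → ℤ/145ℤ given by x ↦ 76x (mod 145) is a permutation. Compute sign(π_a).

Start at x=6: 6 → 21 → 1 → 76 → 121 → 61 → 141 → … (one orbit).
Cycle type of π: 28×5 + 1×5; total 10 cycles.
With 10 cycles on 145 points, sign = (−1)^{145−10} = -1.

-1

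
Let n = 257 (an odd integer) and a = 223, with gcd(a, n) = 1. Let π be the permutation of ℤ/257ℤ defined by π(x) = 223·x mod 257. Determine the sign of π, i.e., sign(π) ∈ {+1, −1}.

Trace 16: π^k(16) = [16, 227, 249, 15, 4, 121, 255] for k=0..6.
Cycle type of π: 32×8 + 1; total 9 cycles.
257 − 9 = 248 transpositions; sign(π) = (−1)^248 = +1.

+1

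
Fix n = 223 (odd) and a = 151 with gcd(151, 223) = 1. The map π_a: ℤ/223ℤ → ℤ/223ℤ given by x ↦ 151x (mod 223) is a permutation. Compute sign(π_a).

-1

Orbit of 94 under x↦151x: [94, 145, 41, 170, 25, 207, 37]… (length divides ord_223(151)).
π_151 has 2 disjoint cycles with lengths [222, 1] on {0,…,222}.
2 cycles on 223: each ℓ→(−1)^(ℓ−1), product (−1)^221 = -1.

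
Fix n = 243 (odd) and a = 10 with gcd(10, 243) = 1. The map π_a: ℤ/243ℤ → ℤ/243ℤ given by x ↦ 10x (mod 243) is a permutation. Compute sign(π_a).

+1

Start at x=163: 163 → 172 → 19 → 190 → 199 → 46 → 217 → … (one orbit).
Decompose π into cycles: lengths [27, 27, 27, 27, 27, 27, 9, 9, 9, 9, 9, 9, 3, 3, 3, 3, 3, 3, 1, 1, 1, 1, 1, 1, 1, 1, 1] (27 cycles, including the fixed point 0).
n − c = 243 − 27 = 216; sign = (−1)^216 = +1.
(10|243)_J = +1 (Zolotarev's lemma cross-check).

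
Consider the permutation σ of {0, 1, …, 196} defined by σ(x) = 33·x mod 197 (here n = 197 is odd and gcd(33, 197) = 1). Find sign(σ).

+1

Trace 164: π^k(164) = [164, 93, 114, 19, 36, 6, 1] for k=0..6.
15 cycles of lengths [14, 14, 14, 14, 14, 14, 14, 14, 14, 14, 14, 14, 14, 14, 1].
15 cycles on 197: each ℓ→(−1)^(ℓ−1), product (−1)^182 = +1.
Via Zolotarev, sign(π_{33}) = (33|197) = +1.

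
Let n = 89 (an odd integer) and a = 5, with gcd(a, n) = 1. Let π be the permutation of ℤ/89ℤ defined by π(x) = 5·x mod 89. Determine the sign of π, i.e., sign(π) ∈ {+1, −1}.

Start at x=16: 16 → 80 → 44 → 42 → 32 → 71 → 88 → … (one orbit).
Decompose π into cycles: lengths [44, 44, 1] (3 cycles, including the fixed point 0).
sign(π) = (−1)^{n − #cycles} = (−1)^{89−3} = (−1)^86 = +1.
Zolotarev: (5|89) = +1, matching the cycle-count sign.

+1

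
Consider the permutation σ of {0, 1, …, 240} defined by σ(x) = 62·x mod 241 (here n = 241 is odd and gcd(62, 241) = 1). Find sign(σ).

Start at x=36: 36 → 63 → 50 → 208 → 123 → 155 → 211 → … (one orbit).
π_62 has 2 disjoint cycles with lengths [240, 1] on {0,…,240}.
With 2 cycles on 241 points, sign = (−1)^{241−2} = -1.
The Jacobi symbol (62|241) = -1 (Zolotarev) agrees.

-1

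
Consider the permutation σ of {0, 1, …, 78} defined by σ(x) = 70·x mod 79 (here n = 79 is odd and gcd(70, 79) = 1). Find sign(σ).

Orbit of 71 under x↦70x: [71, 72, 63, 65, 47, 51, 15]… (length divides ord_79(70)).
Cycle type of π: 78 + 1; total 2 cycles.
79 − 2 = 77 transpositions; sign(π) = (−1)^77 = -1.

-1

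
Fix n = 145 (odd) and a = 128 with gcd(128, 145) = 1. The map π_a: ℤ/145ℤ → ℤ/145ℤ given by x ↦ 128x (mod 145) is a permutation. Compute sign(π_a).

Trace 1: π^k(1) = [1, 128, 144, 17] for k=0..3.
Cycle lengths of π_128 on ℤ/145ℤ: [4, 4, 4, 4, 4, 4, 4, 4, 4, 4, 4, 4, 4, 4, 4, 4, 4, 4, 4, 4, 4, 4, 4, 4, 4, 4, 4, 4, 4, 4, 4, 4, 4, 4, 4, 4, 1]; 37 cycles in total.
n − c = 145 − 37 = 108; sign = (−1)^108 = +1.

+1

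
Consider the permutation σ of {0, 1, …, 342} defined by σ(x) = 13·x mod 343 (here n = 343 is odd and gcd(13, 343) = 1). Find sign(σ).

Trace 272: π^k(272) = [272, 106, 6, 78, 328, 148, 209] for k=0..6.
Decompose π into cycles: lengths [98, 98, 98, 14, 14, 14, 2, 2, 2, 1] (10 cycles, including the fixed point 0).
10 cycles on 343: each ℓ→(−1)^(ℓ−1), product (−1)^333 = -1.
Zolotarev: (13|343) = -1, matching the cycle-count sign.

-1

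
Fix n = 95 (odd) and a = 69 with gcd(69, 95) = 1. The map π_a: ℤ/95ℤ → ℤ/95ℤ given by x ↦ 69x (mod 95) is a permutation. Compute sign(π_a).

-1

Orbit of 69 under x↦69x: [69, 11, 94, 26, 84, 1]… (length divides ord_95(69)).
The orbit structure of x ↦ 69x mod 95: 18 orbits of sizes [6, 6, 6, 6, 6, 6, 6, 6, 6, 6, 6, 6, 6, 6, 6, 2, 2, 1].
n − c = 95 − 18 = 77; sign = (−1)^77 = -1.
Via Zolotarev, sign(π_{69}) = (69|95) = -1.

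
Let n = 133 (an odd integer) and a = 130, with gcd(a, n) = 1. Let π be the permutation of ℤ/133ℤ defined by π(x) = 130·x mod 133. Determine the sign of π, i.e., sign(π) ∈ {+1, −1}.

+1

Trace 64: π^k(64) = [64, 74, 44, 1, 130, 9, 106] for k=0..6.
Decompose π into cycles: lengths [9, 9, 9, 9, 9, 9, 9, 9, 9, 9, 9, 9, 9, 9, 3, 3, 1] (17 cycles, including the fixed point 0).
n − c = 133 − 17 = 116; sign = (−1)^116 = +1.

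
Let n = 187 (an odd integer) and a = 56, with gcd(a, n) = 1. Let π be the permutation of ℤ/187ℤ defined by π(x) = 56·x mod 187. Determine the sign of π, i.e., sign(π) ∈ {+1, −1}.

-1

Orbit of 155 under x↦56x: [155, 78, 67, 12, 111, 45, 89]… (length divides ord_187(56)).
The orbit structure of x ↦ 56x mod 187: 22 orbits of sizes [16, 16, 16, 16, 16, 16, 16, 16, 16, 16, 16, 1, 1, 1, 1, 1, 1, 1, 1, 1, 1, 1].
Σ(ℓ_i−1) = 187−22 = 165; sign = (−1)^165 = -1.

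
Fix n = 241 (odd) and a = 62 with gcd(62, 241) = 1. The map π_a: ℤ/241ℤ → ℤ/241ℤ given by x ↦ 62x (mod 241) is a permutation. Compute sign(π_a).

Orbit of 35 under x↦62x: [35, 1, 62, 229, 220, 144, 11]… (length divides ord_241(62)).
Decompose π into cycles: lengths [240, 1] (2 cycles, including the fixed point 0).
sign(π) = (−1)^{n − #cycles} = (−1)^{241−2} = (−1)^239 = -1.

-1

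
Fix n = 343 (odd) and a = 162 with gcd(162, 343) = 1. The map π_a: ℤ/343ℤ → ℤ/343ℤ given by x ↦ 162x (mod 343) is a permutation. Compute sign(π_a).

+1

Trace 309: π^k(309) = [309, 323, 190, 253, 169, 281, 246] for k=0..6.
The orbit structure of x ↦ 162x mod 343: 19 orbits of sizes [49, 49, 49, 49, 49, 49, 7, 7, 7, 7, 7, 7, 1, 1, 1, 1, 1, 1, 1].
19 cycles on 343: each ℓ→(−1)^(ℓ−1), product (−1)^324 = +1.
Zolotarev: (162|343) = +1, matching the cycle-count sign.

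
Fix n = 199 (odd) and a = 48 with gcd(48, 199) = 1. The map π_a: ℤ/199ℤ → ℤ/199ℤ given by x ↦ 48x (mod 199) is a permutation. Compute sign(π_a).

Trace 73: π^k(73) = [73, 121, 37, 184, 76, 66, 183] for k=0..6.
π_48 has 2 disjoint cycles with lengths [198, 1] on {0,…,198}.
199 − 2 = 197 transpositions; sign(π) = (−1)^197 = -1.
Via Zolotarev, sign(π_{48}) = (48|199) = -1.

-1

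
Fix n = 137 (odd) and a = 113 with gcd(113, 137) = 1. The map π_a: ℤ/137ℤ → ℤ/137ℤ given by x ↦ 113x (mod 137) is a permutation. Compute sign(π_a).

-1

Orbit of 31 under x↦113x: [31, 78, 46, 129, 55, 50, 33]… (length divides ord_137(113)).
2 cycles of lengths [136, 1].
With 2 cycles on 137 points, sign = (−1)^{137−2} = -1.
Check: (113/137) = -1 by Zolotarev.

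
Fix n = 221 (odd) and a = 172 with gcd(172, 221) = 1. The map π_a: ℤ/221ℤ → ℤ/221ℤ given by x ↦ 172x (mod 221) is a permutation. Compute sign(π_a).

+1

Start at x=16: 16 → 100 → 183 → 94 → 35 → 53 → 55 → … (one orbit).
π_172 has 15 disjoint cycles with lengths [24, 24, 24, 24, 24, 24, 24, 24, 8, 8, 3, 3, 3, 3, 1] on {0,…,220}.
221 − 15 = 206 transpositions; sign(π) = (−1)^206 = +1.
Zolotarev: (172|221) = +1, matching the cycle-count sign.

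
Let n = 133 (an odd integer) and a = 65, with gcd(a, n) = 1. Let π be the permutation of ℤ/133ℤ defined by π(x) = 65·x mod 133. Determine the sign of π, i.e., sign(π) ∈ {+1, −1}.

-1

Trace 1: π^k(1) = [1, 65, 102, 113, 30, 88] for k=0..5.
24 cycles of lengths [6, 6, 6, 6, 6, 6, 6, 6, 6, 6, 6, 6, 6, 6, 6, 6, 6, 6, 6, 6, 6, 3, 3, 1].
With 24 cycles on 133 points, sign = (−1)^{133−24} = -1.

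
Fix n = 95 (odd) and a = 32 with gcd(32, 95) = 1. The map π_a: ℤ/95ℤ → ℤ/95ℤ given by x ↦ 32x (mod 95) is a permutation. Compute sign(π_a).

Start at x=44: 44 → 78 → 26 → 72 → 24 → 8 → 66 → … (one orbit).
Cycle type of π: 36×2 + 18 + 4 + 1; total 5 cycles.
With 5 cycles on 95 points, sign = (−1)^{95−5} = +1.
(32|95)_J = +1 (Zolotarev's lemma cross-check).

+1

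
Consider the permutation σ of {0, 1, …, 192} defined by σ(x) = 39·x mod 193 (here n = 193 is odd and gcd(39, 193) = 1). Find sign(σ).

-1

Trace 99: π^k(99) = [99, 1, 39, 170, 68, 143, 173] for k=0..6.
Cycle lengths of π_39 on ℤ/193ℤ: [64, 64, 64, 1]; 4 cycles in total.
Σ(ℓ_i−1) = 193−4 = 189; sign = (−1)^189 = -1.
Via Zolotarev, sign(π_{39}) = (39|193) = -1.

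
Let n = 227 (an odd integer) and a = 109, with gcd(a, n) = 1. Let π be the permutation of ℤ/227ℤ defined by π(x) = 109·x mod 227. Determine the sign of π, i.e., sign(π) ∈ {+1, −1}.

+1

Trace 121: π^k(121) = [121, 23, 10, 182, 89, 167, 43] for k=0..6.
Cycle type of π: 113×2 + 1; total 3 cycles.
Σ(ℓ_i−1) = 227−3 = 224; sign = (−1)^224 = +1.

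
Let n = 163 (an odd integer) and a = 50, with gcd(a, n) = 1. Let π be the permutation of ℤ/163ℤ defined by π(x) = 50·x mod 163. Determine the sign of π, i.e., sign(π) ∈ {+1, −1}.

Trace 9: π^k(9) = [9, 124, 6, 137, 4, 37, 57] for k=0..6.
Cycle lengths of π_50 on ℤ/163ℤ: [162, 1]; 2 cycles in total.
Σ(ℓ_i−1) = 163−2 = 161; sign = (−1)^161 = -1.
Via Zolotarev, sign(π_{50}) = (50|163) = -1.

-1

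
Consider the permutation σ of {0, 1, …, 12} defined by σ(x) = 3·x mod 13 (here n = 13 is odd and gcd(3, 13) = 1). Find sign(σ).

Start at x=9: 9 → 1 → 3 → 9 (one orbit).
5 cycles of lengths [3, 3, 3, 3, 1].
Σ(ℓ_i−1) = 13−5 = 8; sign = (−1)^8 = +1.
Check: (3/13) = +1 by Zolotarev.

+1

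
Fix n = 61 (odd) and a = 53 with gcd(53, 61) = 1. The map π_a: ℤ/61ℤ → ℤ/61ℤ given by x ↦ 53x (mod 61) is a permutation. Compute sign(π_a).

Orbit of 37 under x↦53x: [37, 9, 50, 27, 28, 20, 23]… (length divides ord_61(53)).
π_53 has 4 disjoint cycles with lengths [20, 20, 20, 1] on {0,…,60}.
4 cycles on 61: each ℓ→(−1)^(ℓ−1), product (−1)^57 = -1.
Check: (53/61) = -1 by Zolotarev.

-1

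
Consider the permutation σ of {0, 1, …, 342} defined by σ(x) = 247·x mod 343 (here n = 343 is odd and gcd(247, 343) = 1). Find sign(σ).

+1

Orbit of 228 under x↦247x: [228, 64, 30, 207, 22, 289, 39]… (length divides ord_343(247)).
7 cycles of lengths [147, 147, 21, 21, 3, 3, 1].
With 7 cycles on 343 points, sign = (−1)^{343−7} = +1.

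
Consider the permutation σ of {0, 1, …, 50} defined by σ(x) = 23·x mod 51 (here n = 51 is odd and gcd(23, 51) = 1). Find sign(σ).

+1

Orbit of 4 under x↦23x: [4, 41, 25, 14, 16, 11, 49]… (length divides ord_51(23)).
π_23 has 5 disjoint cycles with lengths [16, 16, 16, 2, 1] on {0,…,50}.
n − c = 51 − 5 = 46; sign = (−1)^46 = +1.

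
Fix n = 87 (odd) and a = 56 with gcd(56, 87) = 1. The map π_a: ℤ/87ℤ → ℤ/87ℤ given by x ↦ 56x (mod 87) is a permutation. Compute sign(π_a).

+1

Orbit of 32 under x↦56x: [32, 52, 41, 34, 77, 49, 47]… (length divides ord_87(56)).
5 cycles of lengths [28, 28, 28, 2, 1].
sign(π) = (−1)^{n − #cycles} = (−1)^{87−5} = (−1)^82 = +1.
The Jacobi symbol (56|87) = +1 (Zolotarev) agrees.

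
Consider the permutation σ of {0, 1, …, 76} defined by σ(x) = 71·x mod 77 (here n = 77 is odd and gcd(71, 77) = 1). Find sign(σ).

+1

Trace 15: π^k(15) = [15, 64, 1, 71, 36] for k=0..4.
Cycle type of π: 5×14 + 1×7; total 21 cycles.
77 − 21 = 56 transpositions; sign(π) = (−1)^56 = +1.
(71|77)_J = +1 (Zolotarev's lemma cross-check).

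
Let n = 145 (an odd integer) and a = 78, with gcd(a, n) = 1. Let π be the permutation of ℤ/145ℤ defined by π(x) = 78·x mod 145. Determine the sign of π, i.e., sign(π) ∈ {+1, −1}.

-1

Orbit of 24 under x↦78x: [24, 132, 1, 78, 139, 112, 36]… (length divides ord_145(78)).
π_78 has 10 disjoint cycles with lengths [28, 28, 28, 28, 7, 7, 7, 7, 4, 1] on {0,…,144}.
Σ(ℓ_i−1) = 145−10 = 135; sign = (−1)^135 = -1.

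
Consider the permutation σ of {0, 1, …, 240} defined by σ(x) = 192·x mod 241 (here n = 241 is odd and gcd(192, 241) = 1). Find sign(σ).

+1

Orbit of 143 under x↦192x: [143, 223, 159, 162, 15, 229, 106]… (length divides ord_241(192)).
3 cycles of lengths [120, 120, 1].
n − c = 241 − 3 = 238; sign = (−1)^238 = +1.
Via Zolotarev, sign(π_{192}) = (192|241) = +1.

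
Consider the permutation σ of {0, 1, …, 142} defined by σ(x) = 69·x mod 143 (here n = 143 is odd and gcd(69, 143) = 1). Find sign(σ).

Start at x=75: 75 → 27 → 4 → 133 → 25 → 9 → 49 → … (one orbit).
The orbit structure of x ↦ 69x mod 143: 9 orbits of sizes [30, 30, 30, 30, 6, 6, 5, 5, 1].
143 − 9 = 134 transpositions; sign(π) = (−1)^134 = +1.
The Jacobi symbol (69|143) = +1 (Zolotarev) agrees.

+1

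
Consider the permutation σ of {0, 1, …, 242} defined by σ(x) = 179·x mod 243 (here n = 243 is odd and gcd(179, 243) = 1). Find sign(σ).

-1

Orbit of 127 under x↦179x: [127, 134, 172, 170, 55, 125, 19]… (length divides ord_243(179)).
The orbit structure of x ↦ 179x mod 243: 14 orbits of sizes [54, 54, 54, 18, 18, 18, 6, 6, 6, 2, 2, 2, 2, 1].
n − c = 243 − 14 = 229; sign = (−1)^229 = -1.
(179|243)_J = -1 (Zolotarev's lemma cross-check).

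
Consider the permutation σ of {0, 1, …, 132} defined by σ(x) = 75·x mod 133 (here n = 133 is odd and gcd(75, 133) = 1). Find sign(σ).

+1

Orbit of 75 under x↦75x: [75, 39, 132, 58, 94, 1]… (length divides ord_133(75)).
Cycle type of π: 6×19 + 2×9 + 1; total 29 cycles.
With 29 cycles on 133 points, sign = (−1)^{133−29} = +1.
Zolotarev: (75|133) = +1, matching the cycle-count sign.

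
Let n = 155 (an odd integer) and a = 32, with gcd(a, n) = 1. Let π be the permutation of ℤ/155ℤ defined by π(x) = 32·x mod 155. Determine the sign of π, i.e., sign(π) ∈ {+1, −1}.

-1

Start at x=1: 1 → 32 → 94 → 63 → 1 (one orbit).
Cycle type of π: 4×31 + 1×31; total 62 cycles.
With 62 cycles on 155 points, sign = (−1)^{155−62} = -1.
Check: (32/155) = -1 by Zolotarev.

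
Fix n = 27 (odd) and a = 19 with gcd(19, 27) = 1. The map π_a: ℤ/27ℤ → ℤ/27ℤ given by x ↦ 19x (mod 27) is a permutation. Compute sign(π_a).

+1

Trace 19: π^k(19) = [19, 10, 1] for k=0..2.
The orbit structure of x ↦ 19x mod 27: 15 orbits of sizes [3, 3, 3, 3, 3, 3, 1, 1, 1, 1, 1, 1, 1, 1, 1].
15 cycles on 27: each ℓ→(−1)^(ℓ−1), product (−1)^12 = +1.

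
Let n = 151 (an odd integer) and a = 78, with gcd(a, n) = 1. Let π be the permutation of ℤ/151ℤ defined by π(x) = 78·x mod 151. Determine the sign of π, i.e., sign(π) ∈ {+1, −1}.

+1

Orbit of 19 under x↦78x: [19, 123, 81, 127, 91, 1, 78]… (length divides ord_151(78)).
Decompose π into cycles: lengths [25, 25, 25, 25, 25, 25, 1] (7 cycles, including the fixed point 0).
Σ(ℓ_i−1) = 151−7 = 144; sign = (−1)^144 = +1.
Via Zolotarev, sign(π_{78}) = (78|151) = +1.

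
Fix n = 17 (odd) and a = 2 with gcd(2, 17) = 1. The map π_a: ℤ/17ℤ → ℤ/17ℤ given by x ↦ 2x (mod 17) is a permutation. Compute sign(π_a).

+1

Start at x=4: 4 → 8 → 16 → 15 → 13 → 9 → 1 → … (one orbit).
Cycle type of π: 8×2 + 1; total 3 cycles.
sign(π) = (−1)^{n − #cycles} = (−1)^{17−3} = (−1)^14 = +1.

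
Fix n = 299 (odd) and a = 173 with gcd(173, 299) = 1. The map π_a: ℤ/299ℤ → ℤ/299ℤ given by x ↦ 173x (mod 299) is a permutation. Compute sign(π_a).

Orbit of 116 under x↦173x: [116, 35, 75, 118, 82, 133, 285]… (length divides ord_299(173)).
π_173 has 9 disjoint cycles with lengths [66, 66, 66, 66, 11, 11, 6, 6, 1] on {0,…,298}.
With 9 cycles on 299 points, sign = (−1)^{299−9} = +1.
(173|299)_J = +1 (Zolotarev's lemma cross-check).

+1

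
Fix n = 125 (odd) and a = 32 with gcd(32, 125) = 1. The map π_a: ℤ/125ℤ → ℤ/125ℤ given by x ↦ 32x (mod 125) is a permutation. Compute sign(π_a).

-1

Orbit of 76 under x↦32x: [76, 57, 74, 118, 26, 82, 124]… (length divides ord_125(32)).
Decompose π into cycles: lengths [20, 20, 20, 20, 20, 4, 4, 4, 4, 4, 4, 1] (12 cycles, including the fixed point 0).
Σ(ℓ_i−1) = 125−12 = 113; sign = (−1)^113 = -1.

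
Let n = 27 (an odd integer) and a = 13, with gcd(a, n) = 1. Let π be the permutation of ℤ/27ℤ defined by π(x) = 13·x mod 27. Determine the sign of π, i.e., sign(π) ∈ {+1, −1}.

Start at x=13: 13 → 7 → 10 → 22 → 16 → 19 → 4 → … (one orbit).
7 cycles of lengths [9, 9, 3, 3, 1, 1, 1].
7 cycles on 27: each ℓ→(−1)^(ℓ−1), product (−1)^20 = +1.

+1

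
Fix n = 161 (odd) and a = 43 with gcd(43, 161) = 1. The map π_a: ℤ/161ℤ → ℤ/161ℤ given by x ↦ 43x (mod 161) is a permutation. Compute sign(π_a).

-1

Orbit of 120 under x↦43x: [120, 8, 22, 141, 106, 50, 57]… (length divides ord_161(43)).
Decompose π into cycles: lengths [22, 22, 22, 22, 22, 22, 22, 1, 1, 1, 1, 1, 1, 1] (14 cycles, including the fixed point 0).
Σ(ℓ_i−1) = 161−14 = 147; sign = (−1)^147 = -1.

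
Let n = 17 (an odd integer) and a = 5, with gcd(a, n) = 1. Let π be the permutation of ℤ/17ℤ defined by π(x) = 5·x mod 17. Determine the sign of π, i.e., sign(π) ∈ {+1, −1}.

-1

Orbit of 11 under x↦5x: [11, 4, 3, 15, 7, 1, 5]… (length divides ord_17(5)).
Cycle lengths of π_5 on ℤ/17ℤ: [16, 1]; 2 cycles in total.
With 2 cycles on 17 points, sign = (−1)^{17−2} = -1.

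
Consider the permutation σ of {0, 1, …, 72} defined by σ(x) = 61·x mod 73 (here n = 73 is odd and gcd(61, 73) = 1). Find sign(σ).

+1

Trace 35: π^k(35) = [35, 18, 3, 37, 67, 72, 12] for k=0..6.
3 cycles of lengths [36, 36, 1].
Σ(ℓ_i−1) = 73−3 = 70; sign = (−1)^70 = +1.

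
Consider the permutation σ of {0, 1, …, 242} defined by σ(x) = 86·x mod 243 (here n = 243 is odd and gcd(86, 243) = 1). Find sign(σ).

-1

Orbit of 8 under x↦86x: [8, 202, 119, 28, 221, 52, 98]… (length divides ord_243(86)).
The orbit structure of x ↦ 86x mod 243: 6 orbits of sizes [162, 54, 18, 6, 2, 1].
sign(π) = (−1)^{n − #cycles} = (−1)^{243−6} = (−1)^237 = -1.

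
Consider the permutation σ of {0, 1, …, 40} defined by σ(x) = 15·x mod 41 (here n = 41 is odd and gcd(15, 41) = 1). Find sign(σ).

-1

Trace 12: π^k(12) = [12, 16, 35, 33, 3, 4, 19] for k=0..6.
The orbit structure of x ↦ 15x mod 41: 2 orbits of sizes [40, 1].
Σ(ℓ_i−1) = 41−2 = 39; sign = (−1)^39 = -1.
Zolotarev: (15|41) = -1, matching the cycle-count sign.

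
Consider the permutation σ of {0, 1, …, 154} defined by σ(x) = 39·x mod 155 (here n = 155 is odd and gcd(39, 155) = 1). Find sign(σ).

Orbit of 109 under x↦39x: [109, 66, 94, 101, 64, 16, 4]… (length divides ord_155(39)).
Cycle lengths of π_39 on ℤ/155ℤ: [10, 10, 10, 10, 10, 10, 10, 10, 10, 10, 10, 10, 5, 5, 5, 5, 5, 5, 2, 2, 1]; 21 cycles in total.
Σ(ℓ_i−1) = 155−21 = 134; sign = (−1)^134 = +1.
Zolotarev: (39|155) = +1, matching the cycle-count sign.

+1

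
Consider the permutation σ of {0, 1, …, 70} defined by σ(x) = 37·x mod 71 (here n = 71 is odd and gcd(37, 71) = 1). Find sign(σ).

+1

Orbit of 20 under x↦37x: [20, 30, 45, 32, 48, 1, 37]… (length divides ord_71(37)).
π_37 has 11 disjoint cycles with lengths [7, 7, 7, 7, 7, 7, 7, 7, 7, 7, 1] on {0,…,70}.
sign(π) = (−1)^{n − #cycles} = (−1)^{71−11} = (−1)^60 = +1.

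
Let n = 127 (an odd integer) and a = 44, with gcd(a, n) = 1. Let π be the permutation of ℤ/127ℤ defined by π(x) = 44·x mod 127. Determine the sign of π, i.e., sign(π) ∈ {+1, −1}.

+1

Start at x=61: 61 → 17 → 113 → 19 → 74 → 81 → 8 → … (one orbit).
π_44 has 3 disjoint cycles with lengths [63, 63, 1] on {0,…,126}.
127 − 3 = 124 transpositions; sign(π) = (−1)^124 = +1.
Via Zolotarev, sign(π_{44}) = (44|127) = +1.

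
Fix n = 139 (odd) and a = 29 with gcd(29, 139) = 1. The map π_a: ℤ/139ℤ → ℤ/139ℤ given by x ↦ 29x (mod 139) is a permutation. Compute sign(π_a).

Trace 54: π^k(54) = [54, 37, 100, 120, 5, 6, 35] for k=0..6.
3 cycles of lengths [69, 69, 1].
3 cycles on 139: each ℓ→(−1)^(ℓ−1), product (−1)^136 = +1.
The Jacobi symbol (29|139) = +1 (Zolotarev) agrees.

+1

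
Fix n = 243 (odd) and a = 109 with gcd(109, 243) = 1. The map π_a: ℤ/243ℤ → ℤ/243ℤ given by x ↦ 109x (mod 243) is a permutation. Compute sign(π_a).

Start at x=28: 28 → 136 → 1 → 109 → 217 → 82 → 190 → … (one orbit).
Cycle lengths of π_109 on ℤ/243ℤ: [9, 9, 9, 9, 9, 9, 9, 9, 9, 9, 9, 9, 9, 9, 9, 9, 9, 9, 3, 3, 3, 3, 3, 3, 3, 3, 3, 3, 3, 3, 3, 3, 3, 3, 3, 3, 1, 1, 1, 1, 1, 1, 1, 1, 1, 1, 1, 1, 1, 1, 1, 1, 1, 1, 1, 1, 1, 1, 1, 1, 1, 1, 1]; 63 cycles in total.
243 − 63 = 180 transpositions; sign(π) = (−1)^180 = +1.
Check: (109/243) = +1 by Zolotarev.

+1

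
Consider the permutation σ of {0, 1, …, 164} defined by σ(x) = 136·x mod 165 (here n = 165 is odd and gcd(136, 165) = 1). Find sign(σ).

+1

Trace 136: π^k(136) = [136, 16, 31, 91, 1] for k=0..4.
45 cycles of lengths [5, 5, 5, 5, 5, 5, 5, 5, 5, 5, 5, 5, 5, 5, 5, 5, 5, 5, 5, 5, 5, 5, 5, 5, 5, 5, 5, 5, 5, 5, 1, 1, 1, 1, 1, 1, 1, 1, 1, 1, 1, 1, 1, 1, 1].
sign(π) = (−1)^{n − #cycles} = (−1)^{165−45} = (−1)^120 = +1.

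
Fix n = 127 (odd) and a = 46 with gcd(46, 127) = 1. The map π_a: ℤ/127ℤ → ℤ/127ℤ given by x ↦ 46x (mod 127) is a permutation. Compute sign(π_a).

Trace 106: π^k(106) = [106, 50, 14, 9, 33, 121, 105] for k=0..6.
π_46 has 2 disjoint cycles with lengths [126, 1] on {0,…,126}.
127 − 2 = 125 transpositions; sign(π) = (−1)^125 = -1.

-1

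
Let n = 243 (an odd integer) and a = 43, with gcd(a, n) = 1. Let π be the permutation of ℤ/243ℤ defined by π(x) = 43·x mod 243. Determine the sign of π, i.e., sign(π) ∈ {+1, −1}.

Trace 67: π^k(67) = [67, 208, 196, 166, 91, 25, 103] for k=0..6.
11 cycles of lengths [81, 81, 27, 27, 9, 9, 3, 3, 1, 1, 1].
11 cycles on 243: each ℓ→(−1)^(ℓ−1), product (−1)^232 = +1.

+1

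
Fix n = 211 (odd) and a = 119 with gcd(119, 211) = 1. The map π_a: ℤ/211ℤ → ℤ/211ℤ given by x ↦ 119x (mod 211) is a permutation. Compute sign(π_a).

+1

Start at x=199: 199 → 49 → 134 → 121 → 51 → 161 → 169 → … (one orbit).
Decompose π into cycles: lengths [105, 105, 1] (3 cycles, including the fixed point 0).
n − c = 211 − 3 = 208; sign = (−1)^208 = +1.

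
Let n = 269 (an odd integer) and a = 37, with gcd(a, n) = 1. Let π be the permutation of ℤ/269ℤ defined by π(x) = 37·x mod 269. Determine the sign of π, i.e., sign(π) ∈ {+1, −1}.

Orbit of 136 under x↦37x: [136, 190, 36, 256, 57, 226, 23]… (length divides ord_269(37)).
π_37 has 5 disjoint cycles with lengths [67, 67, 67, 67, 1] on {0,…,268}.
269 − 5 = 264 transpositions; sign(π) = (−1)^264 = +1.

+1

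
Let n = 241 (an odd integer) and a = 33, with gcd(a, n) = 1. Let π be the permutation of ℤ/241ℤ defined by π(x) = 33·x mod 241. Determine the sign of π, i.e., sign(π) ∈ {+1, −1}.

-1

Orbit of 139 under x↦33x: [139, 8, 23, 36, 224, 162, 44]… (length divides ord_241(33)).
Cycle type of π: 80×3 + 1; total 4 cycles.
With 4 cycles on 241 points, sign = (−1)^{241−4} = -1.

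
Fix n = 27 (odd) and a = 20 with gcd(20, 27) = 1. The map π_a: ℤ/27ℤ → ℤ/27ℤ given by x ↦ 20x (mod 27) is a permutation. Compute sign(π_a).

Trace 7: π^k(7) = [7, 5, 19, 2, 13, 17, 16] for k=0..6.
Cycle type of π: 18 + 6 + 2 + 1; total 4 cycles.
Σ(ℓ_i−1) = 27−4 = 23; sign = (−1)^23 = -1.
Via Zolotarev, sign(π_{20}) = (20|27) = -1.

-1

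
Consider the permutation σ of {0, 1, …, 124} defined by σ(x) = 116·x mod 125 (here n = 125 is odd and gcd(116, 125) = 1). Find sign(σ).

+1

Orbit of 31 under x↦116x: [31, 96, 11, 26, 16, 106, 46]… (length divides ord_125(116)).
Cycle type of π: 25×4 + 5×4 + 1×5; total 13 cycles.
13 cycles on 125: each ℓ→(−1)^(ℓ−1), product (−1)^112 = +1.
Check: (116/125) = +1 by Zolotarev.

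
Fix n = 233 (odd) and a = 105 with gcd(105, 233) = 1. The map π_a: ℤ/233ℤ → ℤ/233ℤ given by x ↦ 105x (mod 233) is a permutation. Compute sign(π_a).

+1

Start at x=232: 232 → 128 → 159 → 152 → 116 → 64 → 196 → … (one orbit).
The orbit structure of x ↦ 105x mod 233: 5 orbits of sizes [58, 58, 58, 58, 1].
5 cycles on 233: each ℓ→(−1)^(ℓ−1), product (−1)^228 = +1.
Zolotarev: (105|233) = +1, matching the cycle-count sign.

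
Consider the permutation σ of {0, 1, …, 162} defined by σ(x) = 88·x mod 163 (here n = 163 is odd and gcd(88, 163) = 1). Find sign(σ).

+1

Start at x=10: 10 → 65 → 15 → 16 → 104 → 24 → 156 → … (one orbit).
Cycle lengths of π_88 on ℤ/163ℤ: [81, 81, 1]; 3 cycles in total.
163 − 3 = 160 transpositions; sign(π) = (−1)^160 = +1.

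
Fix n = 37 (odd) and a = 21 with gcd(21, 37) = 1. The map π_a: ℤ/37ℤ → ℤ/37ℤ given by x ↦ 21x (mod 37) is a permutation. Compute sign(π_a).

+1

Start at x=30: 30 → 1 → 21 → 34 → 11 → 9 → 4 → … (one orbit).
Cycle lengths of π_21 on ℤ/37ℤ: [18, 18, 1]; 3 cycles in total.
3 cycles on 37: each ℓ→(−1)^(ℓ−1), product (−1)^34 = +1.
Check: (21/37) = +1 by Zolotarev.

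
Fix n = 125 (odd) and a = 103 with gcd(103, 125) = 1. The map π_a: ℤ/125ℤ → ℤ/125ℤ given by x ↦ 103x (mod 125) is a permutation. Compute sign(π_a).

Start at x=117: 117 → 51 → 3 → 59 → 77 → 56 → 18 → … (one orbit).
Cycle lengths of π_103 on ℤ/125ℤ: [100, 20, 4, 1]; 4 cycles in total.
n − c = 125 − 4 = 121; sign = (−1)^121 = -1.

-1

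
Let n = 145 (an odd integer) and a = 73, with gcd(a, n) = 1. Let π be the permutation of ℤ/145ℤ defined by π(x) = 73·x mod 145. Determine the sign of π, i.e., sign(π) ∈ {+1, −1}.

+1

Orbit of 8 under x↦73x: [8, 4, 2, 1, 73, 109, 127]… (length divides ord_145(73)).
7 cycles of lengths [28, 28, 28, 28, 28, 4, 1].
Σ(ℓ_i−1) = 145−7 = 138; sign = (−1)^138 = +1.
(73|145)_J = +1 (Zolotarev's lemma cross-check).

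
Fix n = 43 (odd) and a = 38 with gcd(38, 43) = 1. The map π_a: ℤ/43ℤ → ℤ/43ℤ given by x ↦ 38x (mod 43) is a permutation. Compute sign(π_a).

Orbit of 11 under x↦38x: [11, 31, 17, 1, 38, 25, 4]… (length divides ord_43(38)).
3 cycles of lengths [21, 21, 1].
Σ(ℓ_i−1) = 43−3 = 40; sign = (−1)^40 = +1.
Zolotarev: (38|43) = +1, matching the cycle-count sign.

+1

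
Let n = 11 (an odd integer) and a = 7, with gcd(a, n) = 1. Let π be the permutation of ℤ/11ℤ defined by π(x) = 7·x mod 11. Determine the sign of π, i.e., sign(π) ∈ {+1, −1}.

Trace 5: π^k(5) = [5, 2, 3, 10, 4, 6, 9] for k=0..6.
π_7 has 2 disjoint cycles with lengths [10, 1] on {0,…,10}.
2 cycles on 11: each ℓ→(−1)^(ℓ−1), product (−1)^9 = -1.

-1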